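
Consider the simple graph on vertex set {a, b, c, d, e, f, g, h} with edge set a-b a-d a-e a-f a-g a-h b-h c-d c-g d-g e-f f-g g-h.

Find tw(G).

2

A width-2 tree decomposition is:
Bags: B1 = {a, d, g}  B2 = {a, f, g}  B3 = {a, g, h}  B4 = {c, d, g}  B5 = {a, e, f}  B6 = {a, b, h}
Tree: B1–B2, B1–B3, B1–B4, B2–B5, B3–B6
The largest bag has 3 vertices, giving width 2; this decomposition certifies tw(G) ≤ 2. For the lower bound, the 3 vertices {c, d, g} are pairwise adjacent, and any tree decomposition puts a clique entirely inside one bag — forcing width ≥ 2. Combining the bounds, tw(G) = 2.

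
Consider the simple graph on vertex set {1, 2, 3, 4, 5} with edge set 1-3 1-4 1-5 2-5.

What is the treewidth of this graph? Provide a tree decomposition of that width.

Treewidth 1.
One optimal decomposition is:
Bags: B1 = {1, 5}  B2 = {1, 3}  B3 = {2, 5}  B4 = {1, 4}
Tree: B1–B2, B1–B3, B2–B4

The largest bag has 2 vertices, giving width 1; this decomposition certifies tw(G) ≤ 1. Any graph with an edge has treewidth ≥ 1, and G has the edge 5–1. The upper and lower bounds meet at 1, so that is the treewidth.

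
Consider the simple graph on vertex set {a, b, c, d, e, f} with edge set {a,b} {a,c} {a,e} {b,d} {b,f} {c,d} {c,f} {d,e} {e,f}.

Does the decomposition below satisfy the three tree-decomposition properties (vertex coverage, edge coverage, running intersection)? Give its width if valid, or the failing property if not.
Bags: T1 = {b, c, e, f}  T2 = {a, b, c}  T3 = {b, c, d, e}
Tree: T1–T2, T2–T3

No — edge (e,a) lies in no bag.

A tree decomposition must satisfy three properties: every vertex lies in some bag; for every edge, both endpoints lie together in some bag; and for every vertex, the bags containing it form a connected subtree. Here edge (e,a) lies in no bag, so the decomposition is invalid.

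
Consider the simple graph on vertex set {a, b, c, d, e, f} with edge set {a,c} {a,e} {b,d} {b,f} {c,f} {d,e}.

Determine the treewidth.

A width-2 tree decomposition is:
Bags: B1 = {b, c, f}  B2 = {a, b, c}  B3 = {a, b, e}  B4 = {b, d, e}
Tree: B1–B2, B2–B3, B3–B4
Every bag has size at most 3, so the width is 3 − 1 = 2 and tw(G) ≤ 2. Since b–f–c–a–e–d–b is a cycle in G, G is not acyclic. Forests are exactly the graphs of treewidth ≤ 1, so tw(G) ≥ 2. Therefore the treewidth is 2.

2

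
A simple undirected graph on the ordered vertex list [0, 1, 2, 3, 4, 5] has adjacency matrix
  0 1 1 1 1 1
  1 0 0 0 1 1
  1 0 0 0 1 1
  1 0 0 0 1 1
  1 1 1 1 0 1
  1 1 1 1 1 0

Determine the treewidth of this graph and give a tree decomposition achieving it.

Treewidth 3.
One optimal decomposition is:
Bags: B1 = {0, 2, 4, 5}  B2 = {0, 1, 4, 5}  B3 = {0, 3, 4, 5}
Tree: B1–B2, B2–B3

The largest bag has 4 vertices, giving width 3; this decomposition certifies tw(G) ≤ 3. Conversely, {0, 1, 4, 5} is a clique of size 4, and the vertices of any clique must share a bag in every tree decomposition; so some bag has ≥ 4 vertices and tw(G) ≥ 3. Hence tw(G) = 3 exactly.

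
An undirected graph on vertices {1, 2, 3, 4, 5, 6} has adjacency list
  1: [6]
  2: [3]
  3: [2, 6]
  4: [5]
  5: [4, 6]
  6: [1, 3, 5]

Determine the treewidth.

1

A width-1 tree decomposition is:
Bags: B1 = {3, 6}  B2 = {5, 6}  B3 = {2, 3}  B4 = {1, 6}  B5 = {4, 5}
Tree: B1–B2, B1–B3, B2–B4, B2–B5
The largest bag has 2 vertices, giving width 1; this decomposition certifies tw(G) ≤ 1. Any graph with an edge has treewidth ≥ 1, and G has the edge 3–6. The upper and lower bounds meet at 1, so that is the treewidth.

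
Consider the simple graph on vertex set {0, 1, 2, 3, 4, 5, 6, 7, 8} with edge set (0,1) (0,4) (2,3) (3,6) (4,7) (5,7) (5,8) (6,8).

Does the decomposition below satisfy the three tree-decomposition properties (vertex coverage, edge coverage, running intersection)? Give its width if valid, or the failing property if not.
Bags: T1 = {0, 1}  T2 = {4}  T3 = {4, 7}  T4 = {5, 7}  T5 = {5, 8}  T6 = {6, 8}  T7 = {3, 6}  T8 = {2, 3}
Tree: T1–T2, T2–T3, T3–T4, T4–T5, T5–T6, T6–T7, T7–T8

No — edge (0,4) lies in no bag.

A tree decomposition must satisfy three properties: every vertex lies in some bag; for every edge, both endpoints lie together in some bag; and for every vertex, the bags containing it form a connected subtree. Here edge (0,4) lies in no bag, so the decomposition is invalid.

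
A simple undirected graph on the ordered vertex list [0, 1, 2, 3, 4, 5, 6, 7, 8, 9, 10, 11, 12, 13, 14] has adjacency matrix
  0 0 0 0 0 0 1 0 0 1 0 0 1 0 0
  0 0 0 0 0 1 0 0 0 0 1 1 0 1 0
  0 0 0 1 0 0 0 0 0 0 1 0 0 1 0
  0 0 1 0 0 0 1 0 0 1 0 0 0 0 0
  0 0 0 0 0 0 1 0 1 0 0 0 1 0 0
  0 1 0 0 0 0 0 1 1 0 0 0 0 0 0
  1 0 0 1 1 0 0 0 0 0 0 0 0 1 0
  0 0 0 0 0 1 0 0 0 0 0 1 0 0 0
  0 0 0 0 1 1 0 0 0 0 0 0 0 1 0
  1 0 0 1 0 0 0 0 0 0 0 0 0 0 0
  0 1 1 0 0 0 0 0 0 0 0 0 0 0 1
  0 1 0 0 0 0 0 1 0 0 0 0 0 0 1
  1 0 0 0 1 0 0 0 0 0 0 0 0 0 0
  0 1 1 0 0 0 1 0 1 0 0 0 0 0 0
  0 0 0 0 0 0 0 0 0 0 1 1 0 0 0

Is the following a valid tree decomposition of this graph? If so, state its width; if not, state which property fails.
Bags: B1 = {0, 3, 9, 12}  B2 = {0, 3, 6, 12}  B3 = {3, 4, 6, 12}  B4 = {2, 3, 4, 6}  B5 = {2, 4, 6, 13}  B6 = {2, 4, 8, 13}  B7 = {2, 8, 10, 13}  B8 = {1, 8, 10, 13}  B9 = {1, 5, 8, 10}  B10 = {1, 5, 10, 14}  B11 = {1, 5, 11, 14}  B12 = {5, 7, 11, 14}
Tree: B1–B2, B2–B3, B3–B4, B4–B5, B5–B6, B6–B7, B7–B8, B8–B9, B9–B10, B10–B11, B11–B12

Every vertex of G appears in some bag (union = {0, 1, 2, 3, 4, 5, 6, 7, 8, 9, 10, 11, 12, 13, 14}); every edge is covered by a bag; and for each vertex v the set of bags containing v is connected in the bag tree. The decomposition is therefore valid. The largest bag has 4 vertices, so the width is 3.

Yes; width 3.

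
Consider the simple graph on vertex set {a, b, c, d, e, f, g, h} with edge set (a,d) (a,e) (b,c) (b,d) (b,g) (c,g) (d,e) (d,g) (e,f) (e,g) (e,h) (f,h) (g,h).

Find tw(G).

A width-2 tree decomposition is:
Bags: B1 = {e, g, h}  B2 = {d, e, g}  B3 = {a, d, e}  B4 = {b, d, g}  B5 = {b, c, g}  B6 = {e, f, h}
Tree: B1–B2, B2–B3, B2–B4, B4–B5, B1–B6
Each bag holds 3 vertices, so the decomposition has width 2, which upper-bounds the treewidth. On the other hand G contains the 3-clique {d, e, g}. A clique must lie in a single bag of any decomposition, so no decomposition can have width below 2. Therefore the treewidth is 2.

2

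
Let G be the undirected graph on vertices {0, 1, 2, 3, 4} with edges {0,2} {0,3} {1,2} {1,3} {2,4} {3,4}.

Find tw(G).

2

A width-2 tree decomposition is:
Bags: B1 = {0, 2, 3}  B2 = {1, 2, 3}  B3 = {2, 3, 4}
Tree: B1–B2, B2–B3
Every bag has size at most 3, so the width is 3 − 1 = 2 and tw(G) ≤ 2. Since 0–2–1–3–0 is a cycle in G, G is not acyclic. Forests are exactly the graphs of treewidth ≤ 1, so tw(G) ≥ 2. Hence tw(G) = 2 exactly.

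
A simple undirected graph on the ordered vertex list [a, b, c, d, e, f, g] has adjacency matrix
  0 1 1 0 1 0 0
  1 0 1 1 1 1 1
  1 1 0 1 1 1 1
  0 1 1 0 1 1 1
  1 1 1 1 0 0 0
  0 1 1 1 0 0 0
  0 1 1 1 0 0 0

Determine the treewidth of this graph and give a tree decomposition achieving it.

The largest bag has 4 vertices, giving width 3; this decomposition certifies tw(G) ≤ 3. For the lower bound, the 4 vertices {b, c, d, g} are pairwise adjacent, and any tree decomposition puts a clique entirely inside one bag — forcing width ≥ 3. Hence tw(G) = 3 exactly.

Treewidth 3.
One optimal decomposition is:
Bags: B1 = {a, b, c, e}  B2 = {b, c, d, e}  B3 = {b, c, d, f}  B4 = {b, c, d, g}
Tree: B1–B2, B2–B3, B2–B4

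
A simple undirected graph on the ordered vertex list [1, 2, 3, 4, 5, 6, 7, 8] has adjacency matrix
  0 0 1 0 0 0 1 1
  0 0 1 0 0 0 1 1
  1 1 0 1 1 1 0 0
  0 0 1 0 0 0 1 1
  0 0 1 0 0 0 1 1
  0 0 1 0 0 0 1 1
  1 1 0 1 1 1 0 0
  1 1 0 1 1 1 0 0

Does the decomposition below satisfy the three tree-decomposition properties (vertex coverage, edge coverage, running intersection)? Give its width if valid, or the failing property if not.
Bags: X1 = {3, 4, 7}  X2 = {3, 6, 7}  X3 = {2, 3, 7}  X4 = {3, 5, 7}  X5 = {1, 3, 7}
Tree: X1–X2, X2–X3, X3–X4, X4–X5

A tree decomposition must satisfy three properties: every vertex lies in some bag; for every edge, both endpoints lie together in some bag; and for every vertex, the bags containing it form a connected subtree. Here vertex 8 appears in no bag, so the decomposition is invalid.

No — vertex 8 appears in no bag.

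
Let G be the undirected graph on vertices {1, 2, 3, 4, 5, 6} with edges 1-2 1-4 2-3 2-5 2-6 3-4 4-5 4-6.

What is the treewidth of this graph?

A width-2 tree decomposition is:
Bags: B1 = {2, 4, 5}  B2 = {2, 3, 4}  B3 = {2, 4, 6}  B4 = {1, 2, 4}
Tree: B1–B2, B2–B3, B3–B4
Each bag holds 3 vertices, so the decomposition has width 2, which upper-bounds the treewidth. For the lower bound, G contains the cycle 2–5–4–3–2, so G is not a forest; only forests have treewidth ≤ 1, hence tw(G) ≥ 2. Hence tw(G) = 2 exactly.

2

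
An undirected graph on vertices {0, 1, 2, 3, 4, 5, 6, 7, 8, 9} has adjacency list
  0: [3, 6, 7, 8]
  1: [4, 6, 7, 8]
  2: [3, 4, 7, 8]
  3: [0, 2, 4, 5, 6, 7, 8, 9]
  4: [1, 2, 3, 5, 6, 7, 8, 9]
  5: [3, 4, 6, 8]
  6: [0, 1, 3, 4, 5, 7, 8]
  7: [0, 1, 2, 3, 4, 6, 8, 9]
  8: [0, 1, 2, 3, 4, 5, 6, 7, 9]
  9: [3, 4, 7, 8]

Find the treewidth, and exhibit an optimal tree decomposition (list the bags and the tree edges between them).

The largest bag has 5 vertices, giving width 4; this decomposition certifies tw(G) ≤ 4. On the other hand G contains the 5-clique {1, 4, 6, 7, 8}. A clique must lie in a single bag of any decomposition, so no decomposition can have width below 4. Therefore the treewidth is 4.

Treewidth 4.
One such decomposition:
Bags: B1 = {2, 3, 4, 7, 8}  B2 = {3, 4, 6, 7, 8}  B3 = {3, 4, 7, 8, 9}  B4 = {3, 4, 5, 6, 8}  B5 = {1, 4, 6, 7, 8}  B6 = {0, 3, 6, 7, 8}
Tree: B1–B2, B2–B3, B2–B4, B2–B5, B2–B6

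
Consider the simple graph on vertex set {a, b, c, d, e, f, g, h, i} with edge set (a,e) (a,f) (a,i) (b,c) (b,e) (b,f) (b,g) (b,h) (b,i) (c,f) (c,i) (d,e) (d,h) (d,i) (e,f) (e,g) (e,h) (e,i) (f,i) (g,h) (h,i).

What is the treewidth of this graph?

A width-3 tree decomposition is:
Bags: B1 = {b, c, f, i}  B2 = {b, e, f, i}  B3 = {b, e, h, i}  B4 = {a, e, f, i}  B5 = {d, e, h, i}  B6 = {b, e, g, h}
Tree: B1–B2, B2–B3, B2–B4, B3–B5, B3–B6
Each bag holds 4 vertices, so the decomposition has width 3, which upper-bounds the treewidth. Conversely, {b, e, g, h} is a clique of size 4, and the vertices of any clique must share a bag in every tree decomposition; so some bag has ≥ 4 vertices and tw(G) ≥ 3. Hence tw(G) = 3 exactly.

3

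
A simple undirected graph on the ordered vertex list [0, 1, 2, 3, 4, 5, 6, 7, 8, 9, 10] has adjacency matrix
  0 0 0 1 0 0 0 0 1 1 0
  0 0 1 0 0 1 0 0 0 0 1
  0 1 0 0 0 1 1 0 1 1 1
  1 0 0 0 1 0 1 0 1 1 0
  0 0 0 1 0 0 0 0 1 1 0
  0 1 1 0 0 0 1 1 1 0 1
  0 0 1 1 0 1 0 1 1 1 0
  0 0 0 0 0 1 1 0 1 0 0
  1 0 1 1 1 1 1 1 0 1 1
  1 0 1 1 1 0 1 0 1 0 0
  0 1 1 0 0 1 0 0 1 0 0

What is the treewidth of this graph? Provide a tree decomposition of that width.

Treewidth 3.
One optimal decomposition is:
Bags: B1 = {5, 6, 7, 8}  B2 = {2, 5, 6, 8}  B3 = {2, 6, 8, 9}  B4 = {3, 6, 8, 9}  B5 = {3, 4, 8, 9}  B6 = {0, 3, 8, 9}  B7 = {2, 5, 8, 10}  B8 = {1, 2, 5, 10}
Tree: B1–B2, B2–B3, B3–B4, B4–B5, B4–B6, B2–B7, B7–B8

The largest bag has 4 vertices, giving width 3; this decomposition certifies tw(G) ≤ 3. For the lower bound, the 4 vertices {0, 3, 8, 9} are pairwise adjacent, and any tree decomposition puts a clique entirely inside one bag — forcing width ≥ 3. Hence tw(G) = 3 exactly.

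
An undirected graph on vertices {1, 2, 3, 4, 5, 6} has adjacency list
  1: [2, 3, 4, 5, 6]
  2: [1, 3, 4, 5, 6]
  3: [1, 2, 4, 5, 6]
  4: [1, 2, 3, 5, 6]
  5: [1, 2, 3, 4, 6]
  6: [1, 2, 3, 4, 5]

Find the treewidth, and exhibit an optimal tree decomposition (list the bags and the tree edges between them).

With just one bag of size 6, the width is 6 − 1 = 5, so tw(G) ≤ 5. For the lower bound, the 6 vertices {1, 2, 3, 4, 5, 6} are pairwise adjacent, and any tree decomposition puts a clique entirely inside one bag — forcing width ≥ 5. Therefore the treewidth is 5.

Treewidth 5.
One optimal decomposition is:
Bags: B1 = {1, 2, 3, 4, 5, 6}
Tree: (single bag)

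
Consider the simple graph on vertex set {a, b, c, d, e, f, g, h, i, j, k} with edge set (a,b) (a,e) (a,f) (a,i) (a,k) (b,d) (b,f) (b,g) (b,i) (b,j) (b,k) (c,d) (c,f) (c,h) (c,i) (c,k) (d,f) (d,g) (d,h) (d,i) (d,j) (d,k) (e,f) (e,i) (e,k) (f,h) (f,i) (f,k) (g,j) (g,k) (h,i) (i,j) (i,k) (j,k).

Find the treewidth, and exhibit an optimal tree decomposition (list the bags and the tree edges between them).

Every bag has size at most 5, so the width is 5 − 1 = 4 and tw(G) ≤ 4. Conversely, {c, d, f, h, i} is a clique of size 5, and the vertices of any clique must share a bag in every tree decomposition; so some bag has ≥ 5 vertices and tw(G) ≥ 4. Therefore the treewidth is 4.

Treewidth 4.
One optimal decomposition is:
Bags: B1 = {b, d, f, i, k}  B2 = {b, d, i, j, k}  B3 = {b, d, g, j, k}  B4 = {c, d, f, i, k}  B5 = {a, b, f, i, k}  B6 = {a, e, f, i, k}  B7 = {c, d, f, h, i}
Tree: B1–B2, B2–B3, B1–B4, B1–B5, B5–B6, B4–B7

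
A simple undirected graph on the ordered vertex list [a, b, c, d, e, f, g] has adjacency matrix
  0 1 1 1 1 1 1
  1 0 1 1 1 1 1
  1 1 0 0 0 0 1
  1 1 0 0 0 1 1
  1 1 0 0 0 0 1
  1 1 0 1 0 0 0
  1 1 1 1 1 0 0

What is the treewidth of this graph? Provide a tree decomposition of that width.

The largest bag has 4 vertices, giving width 3; this decomposition certifies tw(G) ≤ 3. On the other hand G contains the 4-clique {a, b, d, g}. A clique must lie in a single bag of any decomposition, so no decomposition can have width below 3. Combining the bounds, tw(G) = 3.

Treewidth 3.
One optimal decomposition is:
Bags: B1 = {a, b, d, g}  B2 = {a, b, c, g}  B3 = {a, b, e, g}  B4 = {a, b, d, f}
Tree: B1–B2, B2–B3, B1–B4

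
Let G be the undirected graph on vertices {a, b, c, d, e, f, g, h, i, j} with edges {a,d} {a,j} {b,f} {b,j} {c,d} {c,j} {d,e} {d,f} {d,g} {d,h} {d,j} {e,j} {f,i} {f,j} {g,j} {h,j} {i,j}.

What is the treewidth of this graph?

A width-2 tree decomposition is:
Bags: B1 = {d, e, j}  B2 = {d, g, j}  B3 = {d, h, j}  B4 = {d, f, j}  B5 = {b, f, j}  B6 = {f, i, j}  B7 = {a, d, j}  B8 = {c, d, j}
Tree: B1–B2, B2–B3, B1–B4, B4–B5, B4–B6, B4–B7, B1–B8
Each bag holds 3 vertices, so the decomposition has width 2, which upper-bounds the treewidth. On the other hand G contains the 3-clique {d, f, j}. A clique must lie in a single bag of any decomposition, so no decomposition can have width below 2. Combining the bounds, tw(G) = 2.

2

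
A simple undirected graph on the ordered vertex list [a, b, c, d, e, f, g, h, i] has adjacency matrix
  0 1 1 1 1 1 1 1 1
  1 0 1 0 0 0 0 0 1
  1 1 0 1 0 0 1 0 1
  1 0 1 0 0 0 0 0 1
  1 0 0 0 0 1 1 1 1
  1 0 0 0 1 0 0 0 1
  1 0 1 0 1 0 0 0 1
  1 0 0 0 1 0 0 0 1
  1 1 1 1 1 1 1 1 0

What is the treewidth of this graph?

A width-3 tree decomposition is:
Bags: B1 = {a, e, f, i}  B2 = {a, e, g, i}  B3 = {a, e, h, i}  B4 = {a, c, g, i}  B5 = {a, c, d, i}  B6 = {a, b, c, i}
Tree: B1–B2, B1–B3, B2–B4, B4–B5, B4–B6
Every bag has size at most 4, so the width is 4 − 1 = 3 and tw(G) ≤ 3. Conversely, {a, e, g, i} is a clique of size 4, and the vertices of any clique must share a bag in every tree decomposition; so some bag has ≥ 4 vertices and tw(G) ≥ 3. Hence tw(G) = 3 exactly.

3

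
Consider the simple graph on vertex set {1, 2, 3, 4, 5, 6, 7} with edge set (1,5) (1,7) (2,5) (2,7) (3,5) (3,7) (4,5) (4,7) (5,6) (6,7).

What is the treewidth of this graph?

A width-2 tree decomposition is:
Bags: B1 = {1, 5, 7}  B2 = {5, 6, 7}  B3 = {4, 5, 7}  B4 = {2, 5, 7}  B5 = {3, 5, 7}
Tree: B1–B2, B2–B3, B3–B4, B4–B5
Each bag holds 3 vertices, so the decomposition has width 2, which upper-bounds the treewidth. For the lower bound, G contains the cycle 5–1–7–6–5, so G is not a forest; only forests have treewidth ≤ 1, hence tw(G) ≥ 2. Hence tw(G) = 2 exactly.

2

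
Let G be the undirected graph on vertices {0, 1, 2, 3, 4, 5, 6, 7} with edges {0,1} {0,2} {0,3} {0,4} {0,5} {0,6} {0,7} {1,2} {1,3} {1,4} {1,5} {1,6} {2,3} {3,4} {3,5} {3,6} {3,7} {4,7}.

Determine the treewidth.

3

A width-3 tree decomposition is:
Bags: B1 = {0, 1, 3, 5}  B2 = {0, 1, 3, 6}  B3 = {0, 1, 3, 4}  B4 = {0, 1, 2, 3}  B5 = {0, 3, 4, 7}
Tree: B1–B2, B2–B3, B2–B4, B3–B5
The largest bag has 4 vertices, giving width 3; this decomposition certifies tw(G) ≤ 3. For the lower bound, the 4 vertices {0, 1, 2, 3} are pairwise adjacent, and any tree decomposition puts a clique entirely inside one bag — forcing width ≥ 3. Therefore the treewidth is 3.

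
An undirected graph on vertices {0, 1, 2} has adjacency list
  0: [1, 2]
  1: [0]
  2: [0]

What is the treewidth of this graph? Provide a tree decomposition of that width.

Treewidth 1.
Bags: B1 = {0, 2}  B2 = {0, 1}
Tree: B1–B2

Every bag has size at most 2, so the width is 2 − 1 = 1 and tw(G) ≤ 1. G has an edge, so its treewidth is at least 1. Combining the bounds, tw(G) = 1.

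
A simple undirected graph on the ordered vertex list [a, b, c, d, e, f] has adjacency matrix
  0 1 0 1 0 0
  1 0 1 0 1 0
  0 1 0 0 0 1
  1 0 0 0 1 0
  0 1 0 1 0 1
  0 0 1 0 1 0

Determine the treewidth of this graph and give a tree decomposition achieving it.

Each bag holds 3 vertices, so the decomposition has width 2, which upper-bounds the treewidth. Since d–a–b–e–d is a cycle in G, G is not acyclic. Forests are exactly the graphs of treewidth ≤ 1, so tw(G) ≥ 2. Combining the bounds, tw(G) = 2.

Treewidth 2.
One optimal decomposition is:
Bags: B1 = {a, d, e}  B2 = {a, b, e}  B3 = {b, e, f}  B4 = {b, c, f}
Tree: B1–B2, B2–B3, B3–B4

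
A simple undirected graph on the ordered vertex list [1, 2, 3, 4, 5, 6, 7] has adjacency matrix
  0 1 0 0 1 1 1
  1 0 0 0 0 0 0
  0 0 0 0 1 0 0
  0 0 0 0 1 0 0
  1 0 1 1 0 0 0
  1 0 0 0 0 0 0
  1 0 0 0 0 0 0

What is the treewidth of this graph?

A width-1 tree decomposition is:
Bags: B1 = {1, 2}  B2 = {1, 5}  B3 = {3, 5}  B4 = {1, 7}  B5 = {1, 6}  B6 = {4, 5}
Tree: B1–B2, B2–B3, B2–B4, B2–B5, B3–B6
Each bag holds 2 vertices, so the decomposition has width 1, which upper-bounds the treewidth. G has an edge, so its treewidth is at least 1. Hence tw(G) = 1 exactly.

1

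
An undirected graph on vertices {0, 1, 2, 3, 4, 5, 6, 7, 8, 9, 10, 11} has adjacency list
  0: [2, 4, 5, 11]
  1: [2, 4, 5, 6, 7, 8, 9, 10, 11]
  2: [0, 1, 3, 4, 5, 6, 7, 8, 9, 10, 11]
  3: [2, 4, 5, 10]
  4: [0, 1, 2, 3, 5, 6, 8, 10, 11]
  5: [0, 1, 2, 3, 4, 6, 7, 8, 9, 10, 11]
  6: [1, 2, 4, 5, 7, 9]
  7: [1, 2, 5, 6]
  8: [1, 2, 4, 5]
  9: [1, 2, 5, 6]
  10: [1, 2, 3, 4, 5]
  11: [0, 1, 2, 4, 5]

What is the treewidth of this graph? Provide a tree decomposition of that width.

Each bag holds 5 vertices, so the decomposition has width 4, which upper-bounds the treewidth. Conversely, {0, 2, 4, 5, 11} is a clique of size 5, and the vertices of any clique must share a bag in every tree decomposition; so some bag has ≥ 5 vertices and tw(G) ≥ 4. Therefore the treewidth is 4.

Treewidth 4.
One such decomposition:
Bags: B1 = {1, 2, 4, 5, 11}  B2 = {1, 2, 4, 5, 6}  B3 = {1, 2, 5, 6, 9}  B4 = {1, 2, 4, 5, 10}  B5 = {0, 2, 4, 5, 11}  B6 = {1, 2, 5, 6, 7}  B7 = {1, 2, 4, 5, 8}  B8 = {2, 3, 4, 5, 10}
Tree: B1–B2, B2–B3, B2–B4, B1–B5, B3–B6, B2–B7, B4–B8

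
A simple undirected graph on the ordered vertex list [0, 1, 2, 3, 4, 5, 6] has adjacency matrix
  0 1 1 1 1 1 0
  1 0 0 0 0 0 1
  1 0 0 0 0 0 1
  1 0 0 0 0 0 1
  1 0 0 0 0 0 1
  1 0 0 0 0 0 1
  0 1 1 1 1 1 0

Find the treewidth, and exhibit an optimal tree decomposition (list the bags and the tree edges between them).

Every bag has size at most 3, so the width is 3 − 1 = 2 and tw(G) ≤ 2. For the lower bound, G contains the cycle 6–2–0–4–6, so G is not a forest; only forests have treewidth ≤ 1, hence tw(G) ≥ 2. The upper and lower bounds meet at 2, so that is the treewidth.

Treewidth 2.
Bags: B1 = {0, 2, 6}  B2 = {0, 4, 6}  B3 = {0, 1, 6}  B4 = {0, 5, 6}  B5 = {0, 3, 6}
Tree: B1–B2, B2–B3, B3–B4, B4–B5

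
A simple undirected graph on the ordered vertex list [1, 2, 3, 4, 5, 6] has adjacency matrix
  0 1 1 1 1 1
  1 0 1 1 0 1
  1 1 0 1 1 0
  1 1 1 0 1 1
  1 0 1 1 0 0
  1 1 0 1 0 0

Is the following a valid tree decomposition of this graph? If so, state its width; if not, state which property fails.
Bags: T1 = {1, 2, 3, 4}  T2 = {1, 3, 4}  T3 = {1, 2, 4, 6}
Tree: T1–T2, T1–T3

No — vertex 5 appears in no bag.

A tree decomposition must satisfy three properties: every vertex lies in some bag; for every edge, both endpoints lie together in some bag; and for every vertex, the bags containing it form a connected subtree. Here vertex 5 appears in no bag, so the decomposition is invalid.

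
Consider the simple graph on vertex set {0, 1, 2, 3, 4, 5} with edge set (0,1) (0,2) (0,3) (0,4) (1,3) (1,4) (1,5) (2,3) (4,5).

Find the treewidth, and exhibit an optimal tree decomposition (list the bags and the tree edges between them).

Treewidth 2.
Bags: B1 = {1, 4, 5}  B2 = {0, 1, 4}  B3 = {0, 1, 3}  B4 = {0, 2, 3}
Tree: B1–B2, B2–B3, B3–B4

The largest bag has 3 vertices, giving width 2; this decomposition certifies tw(G) ≤ 2. For the lower bound, the 3 vertices {0, 1, 3} are pairwise adjacent, and any tree decomposition puts a clique entirely inside one bag — forcing width ≥ 2. Therefore the treewidth is 2.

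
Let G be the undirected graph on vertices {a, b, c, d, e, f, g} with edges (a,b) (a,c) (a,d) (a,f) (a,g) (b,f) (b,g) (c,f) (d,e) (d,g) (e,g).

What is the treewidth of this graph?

A width-2 tree decomposition is:
Bags: B1 = {a, b, g}  B2 = {a, d, g}  B3 = {a, b, f}  B4 = {d, e, g}  B5 = {a, c, f}
Tree: B1–B2, B1–B3, B2–B4, B3–B5
Every bag has size at most 3, so the width is 3 − 1 = 2 and tw(G) ≤ 2. For the lower bound, the 3 vertices {d, e, g} are pairwise adjacent, and any tree decomposition puts a clique entirely inside one bag — forcing width ≥ 2. Therefore the treewidth is 2.

2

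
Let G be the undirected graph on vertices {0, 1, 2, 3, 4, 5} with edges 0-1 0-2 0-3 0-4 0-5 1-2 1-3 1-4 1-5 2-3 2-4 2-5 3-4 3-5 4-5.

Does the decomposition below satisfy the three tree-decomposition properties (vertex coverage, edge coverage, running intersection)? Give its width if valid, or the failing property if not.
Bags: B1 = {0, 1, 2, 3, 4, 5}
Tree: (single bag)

Yes; width 5.

Vertex coverage: the bags together contain {0, 1, 2, 3, 4, 5}, the full vertex set. Edge coverage: each edge of G has both endpoints in at least one bag. Running intersection: for every vertex, the bags containing it form a connected subtree. All three properties hold, so this is a valid tree decomposition of width max|bag| − 1 = 5, and hence tw(G) ≤ 5.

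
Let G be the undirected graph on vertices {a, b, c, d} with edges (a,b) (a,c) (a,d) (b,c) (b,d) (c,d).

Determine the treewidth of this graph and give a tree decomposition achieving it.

Treewidth 3.
One optimal decomposition is:
Bags: B1 = {a, b, c, d}
Tree: (single bag)

With just one bag of size 4, the width is 4 − 1 = 3, so tw(G) ≤ 3. Conversely, {a, b, c, d} is a clique of size 4, and the vertices of any clique must share a bag in every tree decomposition; so some bag has ≥ 4 vertices and tw(G) ≥ 3. Hence tw(G) = 3 exactly.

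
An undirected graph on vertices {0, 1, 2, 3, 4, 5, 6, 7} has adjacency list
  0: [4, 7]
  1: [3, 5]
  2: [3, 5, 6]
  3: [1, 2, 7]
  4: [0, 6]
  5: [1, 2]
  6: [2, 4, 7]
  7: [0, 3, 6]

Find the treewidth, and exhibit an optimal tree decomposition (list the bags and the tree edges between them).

Treewidth 2.
One optimal decomposition is:
Bags: B1 = {0, 4, 6}  B2 = {0, 6, 7}  B3 = {2, 6, 7}  B4 = {2, 3, 7}  B5 = {2, 3, 5}  B6 = {1, 3, 5}
Tree: B1–B2, B2–B3, B3–B4, B4–B5, B5–B6

Each bag holds 3 vertices, so the decomposition has width 2, which upper-bounds the treewidth. Since 4–0–7–6–4 is a cycle in G, G is not acyclic. Forests are exactly the graphs of treewidth ≤ 1, so tw(G) ≥ 2. Hence tw(G) = 2 exactly.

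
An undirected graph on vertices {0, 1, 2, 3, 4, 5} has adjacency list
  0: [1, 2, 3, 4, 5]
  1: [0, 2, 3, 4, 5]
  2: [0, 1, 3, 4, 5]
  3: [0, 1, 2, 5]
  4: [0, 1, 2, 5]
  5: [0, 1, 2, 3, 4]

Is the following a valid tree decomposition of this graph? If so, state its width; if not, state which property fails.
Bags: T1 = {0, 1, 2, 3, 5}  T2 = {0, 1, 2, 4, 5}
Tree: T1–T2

Yes; width 4.

Checking the three conditions: (i) the bags cover all of {0, 1, 2, 3, 4, 5}; (ii) for each edge, some bag contains both endpoints; (iii) the bags containing any fixed vertex form a subtree. All hold, so the decomposition is valid with width 5 − 1 = 4.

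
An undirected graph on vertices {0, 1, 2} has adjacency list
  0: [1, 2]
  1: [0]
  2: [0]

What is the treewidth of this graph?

1

A width-1 tree decomposition is:
Bags: B1 = {0, 1}  B2 = {0, 2}
Tree: B1–B2
Each bag holds 2 vertices, so the decomposition has width 1, which upper-bounds the treewidth. Any graph with an edge has treewidth ≥ 1, and G has the edge 1–0. Combining the bounds, tw(G) = 1.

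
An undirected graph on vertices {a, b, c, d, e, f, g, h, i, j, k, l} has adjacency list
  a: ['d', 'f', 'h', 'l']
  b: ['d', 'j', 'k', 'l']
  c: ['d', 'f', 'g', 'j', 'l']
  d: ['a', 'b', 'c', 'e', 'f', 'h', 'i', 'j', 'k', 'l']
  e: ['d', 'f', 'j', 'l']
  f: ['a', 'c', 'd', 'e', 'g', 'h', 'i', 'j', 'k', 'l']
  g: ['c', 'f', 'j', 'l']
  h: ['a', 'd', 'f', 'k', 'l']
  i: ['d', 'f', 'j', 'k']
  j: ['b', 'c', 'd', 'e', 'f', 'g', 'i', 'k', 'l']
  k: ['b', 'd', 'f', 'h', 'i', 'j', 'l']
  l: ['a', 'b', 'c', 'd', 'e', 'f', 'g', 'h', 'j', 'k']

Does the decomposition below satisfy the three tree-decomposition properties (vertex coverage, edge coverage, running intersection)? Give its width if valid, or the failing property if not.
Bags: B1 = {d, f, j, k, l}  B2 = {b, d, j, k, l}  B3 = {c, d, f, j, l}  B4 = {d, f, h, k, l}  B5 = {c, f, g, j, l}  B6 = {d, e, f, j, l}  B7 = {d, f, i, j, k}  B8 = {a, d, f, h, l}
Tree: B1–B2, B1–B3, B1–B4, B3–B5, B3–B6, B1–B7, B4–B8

Vertex coverage: the bags together contain {a, b, c, d, e, f, g, h, i, j, k, l}, the full vertex set. Edge coverage: each edge of G has both endpoints in at least one bag. Running intersection: for every vertex, the bags containing it form a connected subtree. All three properties hold, so this is a valid tree decomposition of width max|bag| − 1 = 4, and hence tw(G) ≤ 4.

Yes; width 4.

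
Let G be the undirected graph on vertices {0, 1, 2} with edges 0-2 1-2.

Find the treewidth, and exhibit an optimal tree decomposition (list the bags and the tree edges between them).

Treewidth 1.
Bags: B1 = {1, 2}  B2 = {0, 2}
Tree: B1–B2

Every bag has size at most 2, so the width is 2 − 1 = 1 and tw(G) ≤ 1. Since G has at least one edge (e.g. 2–1), it is not an edgeless graph, so tw(G) ≥ 1. Hence tw(G) = 1 exactly.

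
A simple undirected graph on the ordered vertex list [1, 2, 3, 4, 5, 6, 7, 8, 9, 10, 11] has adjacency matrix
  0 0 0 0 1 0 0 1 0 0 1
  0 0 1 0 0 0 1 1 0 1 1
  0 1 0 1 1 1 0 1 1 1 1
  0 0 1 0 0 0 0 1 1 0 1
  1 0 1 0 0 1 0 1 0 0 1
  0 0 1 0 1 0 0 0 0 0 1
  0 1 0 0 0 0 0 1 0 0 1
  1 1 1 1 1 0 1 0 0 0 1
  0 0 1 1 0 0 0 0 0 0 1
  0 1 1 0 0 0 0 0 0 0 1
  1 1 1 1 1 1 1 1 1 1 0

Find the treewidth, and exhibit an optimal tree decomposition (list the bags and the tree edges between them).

Every bag has size at most 4, so the width is 4 − 1 = 3 and tw(G) ≤ 3. For the lower bound, the 4 vertices {1, 5, 8, 11} are pairwise adjacent, and any tree decomposition puts a clique entirely inside one bag — forcing width ≥ 3. The upper and lower bounds meet at 3, so that is the treewidth.

Treewidth 3.
One such decomposition:
Bags: B1 = {3, 5, 8, 11}  B2 = {2, 3, 8, 11}  B3 = {2, 3, 10, 11}  B4 = {2, 7, 8, 11}  B5 = {1, 5, 8, 11}  B6 = {3, 4, 8, 11}  B7 = {3, 4, 9, 11}  B8 = {3, 5, 6, 11}
Tree: B1–B2, B2–B3, B2–B4, B1–B5, B1–B6, B6–B7, B1–B8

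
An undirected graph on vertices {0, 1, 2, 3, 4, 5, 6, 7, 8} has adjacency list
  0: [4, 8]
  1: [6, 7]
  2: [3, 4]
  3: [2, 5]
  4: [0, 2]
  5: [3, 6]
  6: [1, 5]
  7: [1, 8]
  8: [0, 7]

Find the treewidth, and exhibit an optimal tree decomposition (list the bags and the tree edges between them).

Treewidth 2.
Bags: B1 = {3, 5, 6}  B2 = {2, 3, 6}  B3 = {2, 4, 6}  B4 = {0, 4, 6}  B5 = {0, 6, 8}  B6 = {6, 7, 8}  B7 = {1, 6, 7}
Tree: B1–B2, B2–B3, B3–B4, B4–B5, B5–B6, B6–B7

Each bag holds 3 vertices, so the decomposition has width 2, which upper-bounds the treewidth. Since 6–5–3–2–4–0–8–7–1–6 is a cycle in G, G is not acyclic. Forests are exactly the graphs of treewidth ≤ 1, so tw(G) ≥ 2. Combining the bounds, tw(G) = 2.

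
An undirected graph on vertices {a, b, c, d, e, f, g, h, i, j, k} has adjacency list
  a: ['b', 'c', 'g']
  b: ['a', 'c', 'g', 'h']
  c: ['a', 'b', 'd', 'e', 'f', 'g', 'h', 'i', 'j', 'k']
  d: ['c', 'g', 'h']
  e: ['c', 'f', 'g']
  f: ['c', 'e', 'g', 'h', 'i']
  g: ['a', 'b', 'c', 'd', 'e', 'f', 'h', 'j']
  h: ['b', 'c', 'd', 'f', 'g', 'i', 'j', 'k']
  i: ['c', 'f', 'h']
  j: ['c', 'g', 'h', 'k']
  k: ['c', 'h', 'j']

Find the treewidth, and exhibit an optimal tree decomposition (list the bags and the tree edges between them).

The largest bag has 4 vertices, giving width 3; this decomposition certifies tw(G) ≤ 3. On the other hand G contains the 4-clique {c, e, f, g}. A clique must lie in a single bag of any decomposition, so no decomposition can have width below 3. Hence tw(G) = 3 exactly.

Treewidth 3.
One such decomposition:
Bags: B1 = {c, d, g, h}  B2 = {c, g, h, j}  B3 = {c, f, g, h}  B4 = {c, h, j, k}  B5 = {b, c, g, h}  B6 = {c, e, f, g}  B7 = {a, b, c, g}  B8 = {c, f, h, i}
Tree: B1–B2, B2–B3, B2–B4, B3–B5, B3–B6, B5–B7, B3–B8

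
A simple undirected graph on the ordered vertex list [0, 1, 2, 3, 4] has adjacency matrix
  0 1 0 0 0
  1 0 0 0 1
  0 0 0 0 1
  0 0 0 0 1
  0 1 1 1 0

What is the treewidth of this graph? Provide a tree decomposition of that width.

Every bag has size at most 2, so the width is 2 − 1 = 1 and tw(G) ≤ 1. G has an edge, so its treewidth is at least 1. Hence tw(G) = 1 exactly.

Treewidth 1.
One optimal decomposition is:
Bags: B1 = {3, 4}  B2 = {1, 4}  B3 = {2, 4}  B4 = {0, 1}
Tree: B1–B2, B2–B3, B2–B4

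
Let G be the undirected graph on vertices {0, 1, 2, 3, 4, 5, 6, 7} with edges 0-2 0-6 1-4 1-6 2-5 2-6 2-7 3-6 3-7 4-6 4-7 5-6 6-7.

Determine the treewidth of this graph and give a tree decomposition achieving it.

Treewidth 2.
One optimal decomposition is:
Bags: B1 = {2, 6, 7}  B2 = {4, 6, 7}  B3 = {2, 5, 6}  B4 = {3, 6, 7}  B5 = {1, 4, 6}  B6 = {0, 2, 6}
Tree: B1–B2, B1–B3, B1–B4, B2–B5, B1–B6

The largest bag has 3 vertices, giving width 2; this decomposition certifies tw(G) ≤ 2. On the other hand G contains the 3-clique {1, 4, 6}. A clique must lie in a single bag of any decomposition, so no decomposition can have width below 2. Hence tw(G) = 2 exactly.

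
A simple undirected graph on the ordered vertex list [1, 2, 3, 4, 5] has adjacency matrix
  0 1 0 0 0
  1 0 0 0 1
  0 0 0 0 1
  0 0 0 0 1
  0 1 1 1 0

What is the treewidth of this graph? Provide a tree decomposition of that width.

Treewidth 1.
One optimal decomposition is:
Bags: B1 = {3, 5}  B2 = {4, 5}  B3 = {2, 5}  B4 = {1, 2}
Tree: B1–B2, B2–B3, B3–B4

Each bag holds 2 vertices, so the decomposition has width 1, which upper-bounds the treewidth. Any graph with an edge has treewidth ≥ 1, and G has the edge 3–5. The upper and lower bounds meet at 1, so that is the treewidth.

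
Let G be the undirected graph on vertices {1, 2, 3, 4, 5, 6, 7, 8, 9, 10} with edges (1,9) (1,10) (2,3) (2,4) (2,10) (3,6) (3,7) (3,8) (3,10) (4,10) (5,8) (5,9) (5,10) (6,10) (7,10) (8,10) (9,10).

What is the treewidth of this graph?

A width-2 tree decomposition is:
Bags: B1 = {3, 8, 10}  B2 = {5, 8, 10}  B3 = {3, 7, 10}  B4 = {5, 9, 10}  B5 = {2, 3, 10}  B6 = {2, 4, 10}  B7 = {3, 6, 10}  B8 = {1, 9, 10}
Tree: B1–B2, B1–B3, B2–B4, B3–B5, B5–B6, B5–B7, B4–B8
Every bag has size at most 3, so the width is 3 − 1 = 2 and tw(G) ≤ 2. Conversely, {1, 9, 10} is a clique of size 3, and the vertices of any clique must share a bag in every tree decomposition; so some bag has ≥ 3 vertices and tw(G) ≥ 2. The upper and lower bounds meet at 2, so that is the treewidth.

2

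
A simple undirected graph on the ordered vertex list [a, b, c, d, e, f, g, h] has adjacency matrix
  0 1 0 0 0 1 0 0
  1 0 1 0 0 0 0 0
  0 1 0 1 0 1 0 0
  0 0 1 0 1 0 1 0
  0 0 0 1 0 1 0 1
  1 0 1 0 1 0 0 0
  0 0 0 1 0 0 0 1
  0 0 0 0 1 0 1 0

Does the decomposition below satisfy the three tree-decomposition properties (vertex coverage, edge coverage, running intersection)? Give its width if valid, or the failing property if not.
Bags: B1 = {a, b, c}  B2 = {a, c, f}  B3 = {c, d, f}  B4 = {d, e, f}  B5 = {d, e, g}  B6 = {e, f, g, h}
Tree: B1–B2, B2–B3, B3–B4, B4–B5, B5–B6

A tree decomposition must satisfy three properties: every vertex lies in some bag; for every edge, both endpoints lie together in some bag; and for every vertex, the bags containing it form a connected subtree. Here bags containing vertex f are not connected in the tree, so the decomposition is invalid.

No — bags containing vertex f are not connected in the tree.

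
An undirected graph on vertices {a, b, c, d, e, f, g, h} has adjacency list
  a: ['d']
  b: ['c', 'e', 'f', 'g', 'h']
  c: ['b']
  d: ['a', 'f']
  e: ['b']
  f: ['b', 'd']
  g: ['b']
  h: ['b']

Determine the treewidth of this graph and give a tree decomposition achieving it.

Treewidth 1.
One optimal decomposition is:
Bags: B1 = {b, c}  B2 = {b, f}  B3 = {b, e}  B4 = {d, f}  B5 = {b, h}  B6 = {b, g}  B7 = {a, d}
Tree: B1–B2, B1–B3, B2–B4, B3–B5, B1–B6, B4–B7

Every bag has size at most 2, so the width is 2 − 1 = 1 and tw(G) ≤ 1. Any graph with an edge has treewidth ≥ 1, and G has the edge c–b. Hence tw(G) = 1 exactly.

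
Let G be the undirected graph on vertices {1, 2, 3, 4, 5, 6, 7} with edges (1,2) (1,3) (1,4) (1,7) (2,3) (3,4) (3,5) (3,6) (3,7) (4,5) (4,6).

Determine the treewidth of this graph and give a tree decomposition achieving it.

Each bag holds 3 vertices, so the decomposition has width 2, which upper-bounds the treewidth. On the other hand G contains the 3-clique {1, 2, 3}. A clique must lie in a single bag of any decomposition, so no decomposition can have width below 2. Combining the bounds, tw(G) = 2.

Treewidth 2.
One optimal decomposition is:
Bags: B1 = {3, 4, 5}  B2 = {1, 3, 4}  B3 = {1, 2, 3}  B4 = {1, 3, 7}  B5 = {3, 4, 6}
Tree: B1–B2, B2–B3, B3–B4, B2–B5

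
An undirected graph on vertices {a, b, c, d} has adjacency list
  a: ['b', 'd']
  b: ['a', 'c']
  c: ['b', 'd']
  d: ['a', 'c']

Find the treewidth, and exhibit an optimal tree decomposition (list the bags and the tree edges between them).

Each bag holds 3 vertices, so the decomposition has width 2, which upper-bounds the treewidth. Since c–d–a–b–c is a cycle in G, G is not acyclic. Forests are exactly the graphs of treewidth ≤ 1, so tw(G) ≥ 2. Combining the bounds, tw(G) = 2.

Treewidth 2.
One optimal decomposition is:
Bags: B1 = {a, c, d}  B2 = {a, b, c}
Tree: B1–B2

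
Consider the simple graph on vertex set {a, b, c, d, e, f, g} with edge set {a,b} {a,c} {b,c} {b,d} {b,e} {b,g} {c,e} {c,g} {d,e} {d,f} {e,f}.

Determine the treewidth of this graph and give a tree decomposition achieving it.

Treewidth 2.
One such decomposition:
Bags: B1 = {b, c, e}  B2 = {b, c, g}  B3 = {b, d, e}  B4 = {d, e, f}  B5 = {a, b, c}
Tree: B1–B2, B1–B3, B3–B4, B1–B5

Every bag has size at most 3, so the width is 3 − 1 = 2 and tw(G) ≤ 2. For the lower bound, the 3 vertices {d, e, f} are pairwise adjacent, and any tree decomposition puts a clique entirely inside one bag — forcing width ≥ 2. Combining the bounds, tw(G) = 2.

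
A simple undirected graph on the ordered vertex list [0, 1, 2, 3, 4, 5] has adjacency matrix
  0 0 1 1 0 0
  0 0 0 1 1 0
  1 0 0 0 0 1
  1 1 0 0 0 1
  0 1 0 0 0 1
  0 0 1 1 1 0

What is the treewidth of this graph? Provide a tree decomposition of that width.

Each bag holds 3 vertices, so the decomposition has width 2, which upper-bounds the treewidth. For the lower bound, G contains the cycle 2–0–3–5–2, so G is not a forest; only forests have treewidth ≤ 1, hence tw(G) ≥ 2. Combining the bounds, tw(G) = 2.

Treewidth 2.
One optimal decomposition is:
Bags: B1 = {0, 2, 5}  B2 = {0, 3, 5}  B3 = {3, 4, 5}  B4 = {1, 3, 4}
Tree: B1–B2, B2–B3, B3–B4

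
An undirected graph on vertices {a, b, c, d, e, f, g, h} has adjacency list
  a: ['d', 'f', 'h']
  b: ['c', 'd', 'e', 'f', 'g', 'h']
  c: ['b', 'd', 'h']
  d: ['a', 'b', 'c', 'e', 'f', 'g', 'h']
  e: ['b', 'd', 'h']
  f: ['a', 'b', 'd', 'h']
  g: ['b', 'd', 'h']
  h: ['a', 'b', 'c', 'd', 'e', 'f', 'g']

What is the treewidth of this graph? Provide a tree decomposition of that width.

Treewidth 3.
One optimal decomposition is:
Bags: B1 = {b, c, d, h}  B2 = {b, d, f, h}  B3 = {b, d, e, h}  B4 = {a, d, f, h}  B5 = {b, d, g, h}
Tree: B1–B2, B2–B3, B2–B4, B3–B5

Every bag has size at most 4, so the width is 4 − 1 = 3 and tw(G) ≤ 3. Conversely, {a, d, f, h} is a clique of size 4, and the vertices of any clique must share a bag in every tree decomposition; so some bag has ≥ 4 vertices and tw(G) ≥ 3. Hence tw(G) = 3 exactly.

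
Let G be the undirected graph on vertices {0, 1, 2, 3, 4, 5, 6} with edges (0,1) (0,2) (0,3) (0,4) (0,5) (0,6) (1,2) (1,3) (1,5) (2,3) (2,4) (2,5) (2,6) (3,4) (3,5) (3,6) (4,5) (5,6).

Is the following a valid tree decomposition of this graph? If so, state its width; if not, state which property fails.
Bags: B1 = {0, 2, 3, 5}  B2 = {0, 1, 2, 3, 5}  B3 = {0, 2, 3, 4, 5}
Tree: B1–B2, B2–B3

A tree decomposition must satisfy three properties: every vertex lies in some bag; for every edge, both endpoints lie together in some bag; and for every vertex, the bags containing it form a connected subtree. Here vertex 6 appears in no bag, so the decomposition is invalid.

No — vertex 6 appears in no bag.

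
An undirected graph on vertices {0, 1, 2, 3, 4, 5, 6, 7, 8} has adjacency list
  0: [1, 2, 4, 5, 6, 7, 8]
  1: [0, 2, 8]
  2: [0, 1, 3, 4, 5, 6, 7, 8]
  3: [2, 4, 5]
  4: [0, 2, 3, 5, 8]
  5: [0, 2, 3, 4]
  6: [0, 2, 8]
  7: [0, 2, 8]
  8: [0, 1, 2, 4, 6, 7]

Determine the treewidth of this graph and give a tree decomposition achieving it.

Treewidth 3.
One such decomposition:
Bags: B1 = {0, 2, 4, 5}  B2 = {0, 2, 4, 8}  B3 = {0, 2, 6, 8}  B4 = {2, 3, 4, 5}  B5 = {0, 2, 7, 8}  B6 = {0, 1, 2, 8}
Tree: B1–B2, B2–B3, B1–B4, B3–B5, B2–B6

Each bag holds 4 vertices, so the decomposition has width 3, which upper-bounds the treewidth. On the other hand G contains the 4-clique {0, 1, 2, 8}. A clique must lie in a single bag of any decomposition, so no decomposition can have width below 3. Combining the bounds, tw(G) = 3.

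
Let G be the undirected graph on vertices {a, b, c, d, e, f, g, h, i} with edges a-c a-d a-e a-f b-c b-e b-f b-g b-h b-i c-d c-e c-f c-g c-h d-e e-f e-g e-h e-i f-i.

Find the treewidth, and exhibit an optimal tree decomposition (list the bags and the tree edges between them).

The largest bag has 4 vertices, giving width 3; this decomposition certifies tw(G) ≤ 3. Conversely, {a, c, d, e} is a clique of size 4, and the vertices of any clique must share a bag in every tree decomposition; so some bag has ≥ 4 vertices and tw(G) ≥ 3. The upper and lower bounds meet at 3, so that is the treewidth.

Treewidth 3.
One optimal decomposition is:
Bags: B1 = {b, c, e, g}  B2 = {b, c, e, f}  B3 = {b, c, e, h}  B4 = {b, e, f, i}  B5 = {a, c, e, f}  B6 = {a, c, d, e}
Tree: B1–B2, B2–B3, B2–B4, B2–B5, B5–B6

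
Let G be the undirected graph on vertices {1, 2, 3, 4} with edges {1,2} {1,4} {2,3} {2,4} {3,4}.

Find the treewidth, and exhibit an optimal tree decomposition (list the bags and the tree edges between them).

Treewidth 2.
One such decomposition:
Bags: B1 = {2, 3, 4}  B2 = {1, 2, 4}
Tree: B1–B2

The largest bag has 3 vertices, giving width 2; this decomposition certifies tw(G) ≤ 2. For the lower bound, the 3 vertices {1, 2, 4} are pairwise adjacent, and any tree decomposition puts a clique entirely inside one bag — forcing width ≥ 2. The upper and lower bounds meet at 2, so that is the treewidth.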